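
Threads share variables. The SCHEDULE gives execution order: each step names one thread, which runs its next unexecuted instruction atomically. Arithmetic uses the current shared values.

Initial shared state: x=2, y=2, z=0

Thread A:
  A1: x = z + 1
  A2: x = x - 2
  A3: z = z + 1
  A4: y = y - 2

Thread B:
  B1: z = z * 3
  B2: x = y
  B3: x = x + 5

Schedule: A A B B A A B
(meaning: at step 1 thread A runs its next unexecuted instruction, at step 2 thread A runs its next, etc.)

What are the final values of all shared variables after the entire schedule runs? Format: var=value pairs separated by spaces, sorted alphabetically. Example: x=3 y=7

Answer: x=7 y=0 z=1

Derivation:
Step 1: thread A executes A1 (x = z + 1). Shared: x=1 y=2 z=0. PCs: A@1 B@0
Step 2: thread A executes A2 (x = x - 2). Shared: x=-1 y=2 z=0. PCs: A@2 B@0
Step 3: thread B executes B1 (z = z * 3). Shared: x=-1 y=2 z=0. PCs: A@2 B@1
Step 4: thread B executes B2 (x = y). Shared: x=2 y=2 z=0. PCs: A@2 B@2
Step 5: thread A executes A3 (z = z + 1). Shared: x=2 y=2 z=1. PCs: A@3 B@2
Step 6: thread A executes A4 (y = y - 2). Shared: x=2 y=0 z=1. PCs: A@4 B@2
Step 7: thread B executes B3 (x = x + 5). Shared: x=7 y=0 z=1. PCs: A@4 B@3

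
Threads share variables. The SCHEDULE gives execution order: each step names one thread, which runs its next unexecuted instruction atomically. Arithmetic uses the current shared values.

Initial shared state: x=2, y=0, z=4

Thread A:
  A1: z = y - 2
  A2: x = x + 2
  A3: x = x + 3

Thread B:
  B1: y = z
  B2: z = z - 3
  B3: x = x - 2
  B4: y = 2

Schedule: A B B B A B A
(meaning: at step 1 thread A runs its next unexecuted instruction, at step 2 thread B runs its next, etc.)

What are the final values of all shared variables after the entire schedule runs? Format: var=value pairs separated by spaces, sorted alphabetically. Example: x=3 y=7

Step 1: thread A executes A1 (z = y - 2). Shared: x=2 y=0 z=-2. PCs: A@1 B@0
Step 2: thread B executes B1 (y = z). Shared: x=2 y=-2 z=-2. PCs: A@1 B@1
Step 3: thread B executes B2 (z = z - 3). Shared: x=2 y=-2 z=-5. PCs: A@1 B@2
Step 4: thread B executes B3 (x = x - 2). Shared: x=0 y=-2 z=-5. PCs: A@1 B@3
Step 5: thread A executes A2 (x = x + 2). Shared: x=2 y=-2 z=-5. PCs: A@2 B@3
Step 6: thread B executes B4 (y = 2). Shared: x=2 y=2 z=-5. PCs: A@2 B@4
Step 7: thread A executes A3 (x = x + 3). Shared: x=5 y=2 z=-5. PCs: A@3 B@4

Answer: x=5 y=2 z=-5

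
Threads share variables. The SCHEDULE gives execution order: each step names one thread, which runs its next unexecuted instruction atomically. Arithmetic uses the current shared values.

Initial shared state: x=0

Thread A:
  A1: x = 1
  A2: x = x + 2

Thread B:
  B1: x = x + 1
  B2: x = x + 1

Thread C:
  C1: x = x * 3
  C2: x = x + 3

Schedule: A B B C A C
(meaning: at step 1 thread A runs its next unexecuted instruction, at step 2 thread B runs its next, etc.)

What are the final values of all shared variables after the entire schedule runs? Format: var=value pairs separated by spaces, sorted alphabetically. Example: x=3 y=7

Answer: x=14

Derivation:
Step 1: thread A executes A1 (x = 1). Shared: x=1. PCs: A@1 B@0 C@0
Step 2: thread B executes B1 (x = x + 1). Shared: x=2. PCs: A@1 B@1 C@0
Step 3: thread B executes B2 (x = x + 1). Shared: x=3. PCs: A@1 B@2 C@0
Step 4: thread C executes C1 (x = x * 3). Shared: x=9. PCs: A@1 B@2 C@1
Step 5: thread A executes A2 (x = x + 2). Shared: x=11. PCs: A@2 B@2 C@1
Step 6: thread C executes C2 (x = x + 3). Shared: x=14. PCs: A@2 B@2 C@2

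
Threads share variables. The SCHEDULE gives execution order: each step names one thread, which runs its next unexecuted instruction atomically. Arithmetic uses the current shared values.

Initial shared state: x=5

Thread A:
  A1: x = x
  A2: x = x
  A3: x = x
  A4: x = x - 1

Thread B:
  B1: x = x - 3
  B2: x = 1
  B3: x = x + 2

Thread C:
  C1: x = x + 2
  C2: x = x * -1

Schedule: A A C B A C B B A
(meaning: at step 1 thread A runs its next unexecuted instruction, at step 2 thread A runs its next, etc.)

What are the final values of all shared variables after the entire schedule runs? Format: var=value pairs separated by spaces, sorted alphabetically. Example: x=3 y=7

Answer: x=2

Derivation:
Step 1: thread A executes A1 (x = x). Shared: x=5. PCs: A@1 B@0 C@0
Step 2: thread A executes A2 (x = x). Shared: x=5. PCs: A@2 B@0 C@0
Step 3: thread C executes C1 (x = x + 2). Shared: x=7. PCs: A@2 B@0 C@1
Step 4: thread B executes B1 (x = x - 3). Shared: x=4. PCs: A@2 B@1 C@1
Step 5: thread A executes A3 (x = x). Shared: x=4. PCs: A@3 B@1 C@1
Step 6: thread C executes C2 (x = x * -1). Shared: x=-4. PCs: A@3 B@1 C@2
Step 7: thread B executes B2 (x = 1). Shared: x=1. PCs: A@3 B@2 C@2
Step 8: thread B executes B3 (x = x + 2). Shared: x=3. PCs: A@3 B@3 C@2
Step 9: thread A executes A4 (x = x - 1). Shared: x=2. PCs: A@4 B@3 C@2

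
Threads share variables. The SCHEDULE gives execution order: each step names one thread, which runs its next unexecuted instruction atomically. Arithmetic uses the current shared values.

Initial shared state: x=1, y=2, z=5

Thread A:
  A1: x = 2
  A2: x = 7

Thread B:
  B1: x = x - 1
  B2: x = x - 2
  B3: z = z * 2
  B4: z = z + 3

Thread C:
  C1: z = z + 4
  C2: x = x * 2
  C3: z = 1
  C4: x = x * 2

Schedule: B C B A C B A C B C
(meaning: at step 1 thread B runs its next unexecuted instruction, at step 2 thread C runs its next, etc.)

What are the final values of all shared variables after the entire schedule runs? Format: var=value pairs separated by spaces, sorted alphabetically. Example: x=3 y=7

Step 1: thread B executes B1 (x = x - 1). Shared: x=0 y=2 z=5. PCs: A@0 B@1 C@0
Step 2: thread C executes C1 (z = z + 4). Shared: x=0 y=2 z=9. PCs: A@0 B@1 C@1
Step 3: thread B executes B2 (x = x - 2). Shared: x=-2 y=2 z=9. PCs: A@0 B@2 C@1
Step 4: thread A executes A1 (x = 2). Shared: x=2 y=2 z=9. PCs: A@1 B@2 C@1
Step 5: thread C executes C2 (x = x * 2). Shared: x=4 y=2 z=9. PCs: A@1 B@2 C@2
Step 6: thread B executes B3 (z = z * 2). Shared: x=4 y=2 z=18. PCs: A@1 B@3 C@2
Step 7: thread A executes A2 (x = 7). Shared: x=7 y=2 z=18. PCs: A@2 B@3 C@2
Step 8: thread C executes C3 (z = 1). Shared: x=7 y=2 z=1. PCs: A@2 B@3 C@3
Step 9: thread B executes B4 (z = z + 3). Shared: x=7 y=2 z=4. PCs: A@2 B@4 C@3
Step 10: thread C executes C4 (x = x * 2). Shared: x=14 y=2 z=4. PCs: A@2 B@4 C@4

Answer: x=14 y=2 z=4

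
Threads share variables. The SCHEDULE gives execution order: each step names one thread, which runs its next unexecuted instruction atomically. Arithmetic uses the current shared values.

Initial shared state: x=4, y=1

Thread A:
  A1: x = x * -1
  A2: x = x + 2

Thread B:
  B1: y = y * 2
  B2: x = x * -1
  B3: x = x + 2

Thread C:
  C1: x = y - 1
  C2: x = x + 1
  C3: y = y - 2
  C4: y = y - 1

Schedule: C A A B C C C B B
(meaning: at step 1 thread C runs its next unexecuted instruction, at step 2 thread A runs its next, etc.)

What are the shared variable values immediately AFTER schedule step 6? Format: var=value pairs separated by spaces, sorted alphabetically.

Answer: x=3 y=0

Derivation:
Step 1: thread C executes C1 (x = y - 1). Shared: x=0 y=1. PCs: A@0 B@0 C@1
Step 2: thread A executes A1 (x = x * -1). Shared: x=0 y=1. PCs: A@1 B@0 C@1
Step 3: thread A executes A2 (x = x + 2). Shared: x=2 y=1. PCs: A@2 B@0 C@1
Step 4: thread B executes B1 (y = y * 2). Shared: x=2 y=2. PCs: A@2 B@1 C@1
Step 5: thread C executes C2 (x = x + 1). Shared: x=3 y=2. PCs: A@2 B@1 C@2
Step 6: thread C executes C3 (y = y - 2). Shared: x=3 y=0. PCs: A@2 B@1 C@3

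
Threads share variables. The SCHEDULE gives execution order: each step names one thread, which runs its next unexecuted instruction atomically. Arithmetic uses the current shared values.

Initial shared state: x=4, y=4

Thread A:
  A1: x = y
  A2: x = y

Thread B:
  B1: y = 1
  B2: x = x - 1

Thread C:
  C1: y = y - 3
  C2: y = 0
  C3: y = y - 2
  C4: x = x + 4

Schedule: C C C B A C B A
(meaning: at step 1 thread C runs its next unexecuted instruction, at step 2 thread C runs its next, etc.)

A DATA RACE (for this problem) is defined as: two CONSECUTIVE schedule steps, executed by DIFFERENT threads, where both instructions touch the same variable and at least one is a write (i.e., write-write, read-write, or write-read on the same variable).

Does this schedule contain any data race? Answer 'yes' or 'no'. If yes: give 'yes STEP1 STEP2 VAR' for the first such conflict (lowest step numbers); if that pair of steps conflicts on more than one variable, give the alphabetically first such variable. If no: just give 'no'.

Answer: yes 3 4 y

Derivation:
Steps 1,2: same thread (C). No race.
Steps 2,3: same thread (C). No race.
Steps 3,4: C(y = y - 2) vs B(y = 1). RACE on y (W-W).
Steps 4,5: B(y = 1) vs A(x = y). RACE on y (W-R).
Steps 5,6: A(x = y) vs C(x = x + 4). RACE on x (W-W).
Steps 6,7: C(x = x + 4) vs B(x = x - 1). RACE on x (W-W).
Steps 7,8: B(x = x - 1) vs A(x = y). RACE on x (W-W).
First conflict at steps 3,4.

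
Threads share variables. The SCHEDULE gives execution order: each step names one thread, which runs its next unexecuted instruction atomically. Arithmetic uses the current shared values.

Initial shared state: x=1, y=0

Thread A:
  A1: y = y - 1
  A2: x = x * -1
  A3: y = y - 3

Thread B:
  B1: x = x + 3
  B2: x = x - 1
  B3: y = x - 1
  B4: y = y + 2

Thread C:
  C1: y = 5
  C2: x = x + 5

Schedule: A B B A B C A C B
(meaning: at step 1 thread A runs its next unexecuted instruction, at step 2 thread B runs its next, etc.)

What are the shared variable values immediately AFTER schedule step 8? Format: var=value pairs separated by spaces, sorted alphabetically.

Answer: x=2 y=2

Derivation:
Step 1: thread A executes A1 (y = y - 1). Shared: x=1 y=-1. PCs: A@1 B@0 C@0
Step 2: thread B executes B1 (x = x + 3). Shared: x=4 y=-1. PCs: A@1 B@1 C@0
Step 3: thread B executes B2 (x = x - 1). Shared: x=3 y=-1. PCs: A@1 B@2 C@0
Step 4: thread A executes A2 (x = x * -1). Shared: x=-3 y=-1. PCs: A@2 B@2 C@0
Step 5: thread B executes B3 (y = x - 1). Shared: x=-3 y=-4. PCs: A@2 B@3 C@0
Step 6: thread C executes C1 (y = 5). Shared: x=-3 y=5. PCs: A@2 B@3 C@1
Step 7: thread A executes A3 (y = y - 3). Shared: x=-3 y=2. PCs: A@3 B@3 C@1
Step 8: thread C executes C2 (x = x + 5). Shared: x=2 y=2. PCs: A@3 B@3 C@2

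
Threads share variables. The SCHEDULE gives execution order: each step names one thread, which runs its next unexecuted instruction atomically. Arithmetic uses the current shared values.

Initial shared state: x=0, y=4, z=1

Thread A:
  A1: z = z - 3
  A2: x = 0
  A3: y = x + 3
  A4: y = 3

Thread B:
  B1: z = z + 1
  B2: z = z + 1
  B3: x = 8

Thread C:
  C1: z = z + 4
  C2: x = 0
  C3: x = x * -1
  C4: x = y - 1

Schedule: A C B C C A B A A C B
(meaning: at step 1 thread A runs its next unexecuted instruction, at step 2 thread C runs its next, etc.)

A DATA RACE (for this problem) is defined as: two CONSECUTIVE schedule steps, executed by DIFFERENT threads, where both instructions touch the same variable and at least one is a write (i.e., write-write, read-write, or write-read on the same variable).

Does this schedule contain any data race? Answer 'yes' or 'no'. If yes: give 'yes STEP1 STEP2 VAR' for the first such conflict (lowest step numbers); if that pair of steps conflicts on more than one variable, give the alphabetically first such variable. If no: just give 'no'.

Steps 1,2: A(z = z - 3) vs C(z = z + 4). RACE on z (W-W).
Steps 2,3: C(z = z + 4) vs B(z = z + 1). RACE on z (W-W).
Steps 3,4: B(r=z,w=z) vs C(r=-,w=x). No conflict.
Steps 4,5: same thread (C). No race.
Steps 5,6: C(x = x * -1) vs A(x = 0). RACE on x (W-W).
Steps 6,7: A(r=-,w=x) vs B(r=z,w=z). No conflict.
Steps 7,8: B(r=z,w=z) vs A(r=x,w=y). No conflict.
Steps 8,9: same thread (A). No race.
Steps 9,10: A(y = 3) vs C(x = y - 1). RACE on y (W-R).
Steps 10,11: C(x = y - 1) vs B(x = 8). RACE on x (W-W).
First conflict at steps 1,2.

Answer: yes 1 2 z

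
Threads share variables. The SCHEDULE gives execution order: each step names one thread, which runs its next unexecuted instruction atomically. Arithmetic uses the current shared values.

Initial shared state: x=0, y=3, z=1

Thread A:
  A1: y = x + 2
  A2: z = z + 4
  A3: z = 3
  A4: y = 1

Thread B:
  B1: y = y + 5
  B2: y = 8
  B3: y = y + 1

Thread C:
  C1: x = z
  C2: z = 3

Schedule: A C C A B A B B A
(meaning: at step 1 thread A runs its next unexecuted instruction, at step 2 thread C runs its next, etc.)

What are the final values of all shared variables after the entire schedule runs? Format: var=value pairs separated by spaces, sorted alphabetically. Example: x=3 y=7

Answer: x=1 y=1 z=3

Derivation:
Step 1: thread A executes A1 (y = x + 2). Shared: x=0 y=2 z=1. PCs: A@1 B@0 C@0
Step 2: thread C executes C1 (x = z). Shared: x=1 y=2 z=1. PCs: A@1 B@0 C@1
Step 3: thread C executes C2 (z = 3). Shared: x=1 y=2 z=3. PCs: A@1 B@0 C@2
Step 4: thread A executes A2 (z = z + 4). Shared: x=1 y=2 z=7. PCs: A@2 B@0 C@2
Step 5: thread B executes B1 (y = y + 5). Shared: x=1 y=7 z=7. PCs: A@2 B@1 C@2
Step 6: thread A executes A3 (z = 3). Shared: x=1 y=7 z=3. PCs: A@3 B@1 C@2
Step 7: thread B executes B2 (y = 8). Shared: x=1 y=8 z=3. PCs: A@3 B@2 C@2
Step 8: thread B executes B3 (y = y + 1). Shared: x=1 y=9 z=3. PCs: A@3 B@3 C@2
Step 9: thread A executes A4 (y = 1). Shared: x=1 y=1 z=3. PCs: A@4 B@3 C@2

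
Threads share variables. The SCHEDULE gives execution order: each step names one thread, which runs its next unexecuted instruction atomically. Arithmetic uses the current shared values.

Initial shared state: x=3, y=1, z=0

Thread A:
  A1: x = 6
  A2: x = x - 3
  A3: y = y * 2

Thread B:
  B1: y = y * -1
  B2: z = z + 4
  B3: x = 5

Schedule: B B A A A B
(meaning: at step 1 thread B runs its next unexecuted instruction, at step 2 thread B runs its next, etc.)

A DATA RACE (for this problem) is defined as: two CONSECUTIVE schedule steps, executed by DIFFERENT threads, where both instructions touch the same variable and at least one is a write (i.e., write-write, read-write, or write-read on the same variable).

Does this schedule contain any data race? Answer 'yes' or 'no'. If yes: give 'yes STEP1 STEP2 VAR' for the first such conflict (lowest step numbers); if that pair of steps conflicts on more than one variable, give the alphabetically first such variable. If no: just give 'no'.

Steps 1,2: same thread (B). No race.
Steps 2,3: B(r=z,w=z) vs A(r=-,w=x). No conflict.
Steps 3,4: same thread (A). No race.
Steps 4,5: same thread (A). No race.
Steps 5,6: A(r=y,w=y) vs B(r=-,w=x). No conflict.

Answer: no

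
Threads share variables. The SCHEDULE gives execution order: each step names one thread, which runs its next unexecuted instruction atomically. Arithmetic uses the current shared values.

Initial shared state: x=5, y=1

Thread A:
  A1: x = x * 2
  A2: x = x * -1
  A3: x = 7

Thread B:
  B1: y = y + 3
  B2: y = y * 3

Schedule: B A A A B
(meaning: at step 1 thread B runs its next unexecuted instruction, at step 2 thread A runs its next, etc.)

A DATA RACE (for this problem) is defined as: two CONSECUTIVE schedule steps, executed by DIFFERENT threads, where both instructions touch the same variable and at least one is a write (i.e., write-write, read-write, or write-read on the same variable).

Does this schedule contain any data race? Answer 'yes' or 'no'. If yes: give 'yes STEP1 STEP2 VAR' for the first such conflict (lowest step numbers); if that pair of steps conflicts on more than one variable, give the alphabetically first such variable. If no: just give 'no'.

Answer: no

Derivation:
Steps 1,2: B(r=y,w=y) vs A(r=x,w=x). No conflict.
Steps 2,3: same thread (A). No race.
Steps 3,4: same thread (A). No race.
Steps 4,5: A(r=-,w=x) vs B(r=y,w=y). No conflict.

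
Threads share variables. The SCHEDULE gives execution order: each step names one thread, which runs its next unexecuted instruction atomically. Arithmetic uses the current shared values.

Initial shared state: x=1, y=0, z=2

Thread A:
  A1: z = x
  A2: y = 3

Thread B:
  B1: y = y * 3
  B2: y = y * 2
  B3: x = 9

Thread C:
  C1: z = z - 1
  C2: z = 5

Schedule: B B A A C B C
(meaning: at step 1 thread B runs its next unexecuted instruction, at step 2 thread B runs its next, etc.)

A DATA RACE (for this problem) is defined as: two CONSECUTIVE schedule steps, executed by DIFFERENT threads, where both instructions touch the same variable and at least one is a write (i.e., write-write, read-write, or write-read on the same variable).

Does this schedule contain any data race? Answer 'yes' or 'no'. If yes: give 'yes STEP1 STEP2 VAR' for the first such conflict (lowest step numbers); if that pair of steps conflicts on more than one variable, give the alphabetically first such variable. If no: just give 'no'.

Steps 1,2: same thread (B). No race.
Steps 2,3: B(r=y,w=y) vs A(r=x,w=z). No conflict.
Steps 3,4: same thread (A). No race.
Steps 4,5: A(r=-,w=y) vs C(r=z,w=z). No conflict.
Steps 5,6: C(r=z,w=z) vs B(r=-,w=x). No conflict.
Steps 6,7: B(r=-,w=x) vs C(r=-,w=z). No conflict.

Answer: no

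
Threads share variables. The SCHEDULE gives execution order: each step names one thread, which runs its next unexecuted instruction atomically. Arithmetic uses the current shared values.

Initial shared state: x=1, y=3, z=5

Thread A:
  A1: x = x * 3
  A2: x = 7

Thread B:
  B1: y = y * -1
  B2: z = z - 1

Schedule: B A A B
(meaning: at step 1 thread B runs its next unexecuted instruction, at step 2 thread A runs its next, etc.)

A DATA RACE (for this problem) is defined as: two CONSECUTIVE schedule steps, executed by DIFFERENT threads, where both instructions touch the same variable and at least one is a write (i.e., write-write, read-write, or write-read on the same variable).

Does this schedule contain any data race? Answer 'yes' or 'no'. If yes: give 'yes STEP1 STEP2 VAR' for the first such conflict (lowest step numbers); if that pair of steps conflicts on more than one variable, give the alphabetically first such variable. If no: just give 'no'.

Answer: no

Derivation:
Steps 1,2: B(r=y,w=y) vs A(r=x,w=x). No conflict.
Steps 2,3: same thread (A). No race.
Steps 3,4: A(r=-,w=x) vs B(r=z,w=z). No conflict.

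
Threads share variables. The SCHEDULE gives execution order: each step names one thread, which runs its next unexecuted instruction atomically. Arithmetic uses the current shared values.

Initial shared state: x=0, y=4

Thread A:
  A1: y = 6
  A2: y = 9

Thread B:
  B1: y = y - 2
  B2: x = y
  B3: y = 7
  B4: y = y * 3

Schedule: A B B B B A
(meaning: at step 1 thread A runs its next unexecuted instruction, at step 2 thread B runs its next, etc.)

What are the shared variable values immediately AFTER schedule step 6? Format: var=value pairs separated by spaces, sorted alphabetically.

Answer: x=4 y=9

Derivation:
Step 1: thread A executes A1 (y = 6). Shared: x=0 y=6. PCs: A@1 B@0
Step 2: thread B executes B1 (y = y - 2). Shared: x=0 y=4. PCs: A@1 B@1
Step 3: thread B executes B2 (x = y). Shared: x=4 y=4. PCs: A@1 B@2
Step 4: thread B executes B3 (y = 7). Shared: x=4 y=7. PCs: A@1 B@3
Step 5: thread B executes B4 (y = y * 3). Shared: x=4 y=21. PCs: A@1 B@4
Step 6: thread A executes A2 (y = 9). Shared: x=4 y=9. PCs: A@2 B@4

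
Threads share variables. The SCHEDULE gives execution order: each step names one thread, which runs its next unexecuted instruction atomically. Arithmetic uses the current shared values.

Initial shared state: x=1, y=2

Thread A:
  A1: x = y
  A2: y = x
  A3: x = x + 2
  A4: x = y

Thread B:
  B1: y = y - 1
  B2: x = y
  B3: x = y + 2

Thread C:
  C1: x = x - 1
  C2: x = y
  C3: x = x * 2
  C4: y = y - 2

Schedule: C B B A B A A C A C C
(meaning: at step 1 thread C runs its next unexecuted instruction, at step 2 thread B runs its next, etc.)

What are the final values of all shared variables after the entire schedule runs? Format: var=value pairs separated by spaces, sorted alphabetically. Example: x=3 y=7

Answer: x=6 y=1

Derivation:
Step 1: thread C executes C1 (x = x - 1). Shared: x=0 y=2. PCs: A@0 B@0 C@1
Step 2: thread B executes B1 (y = y - 1). Shared: x=0 y=1. PCs: A@0 B@1 C@1
Step 3: thread B executes B2 (x = y). Shared: x=1 y=1. PCs: A@0 B@2 C@1
Step 4: thread A executes A1 (x = y). Shared: x=1 y=1. PCs: A@1 B@2 C@1
Step 5: thread B executes B3 (x = y + 2). Shared: x=3 y=1. PCs: A@1 B@3 C@1
Step 6: thread A executes A2 (y = x). Shared: x=3 y=3. PCs: A@2 B@3 C@1
Step 7: thread A executes A3 (x = x + 2). Shared: x=5 y=3. PCs: A@3 B@3 C@1
Step 8: thread C executes C2 (x = y). Shared: x=3 y=3. PCs: A@3 B@3 C@2
Step 9: thread A executes A4 (x = y). Shared: x=3 y=3. PCs: A@4 B@3 C@2
Step 10: thread C executes C3 (x = x * 2). Shared: x=6 y=3. PCs: A@4 B@3 C@3
Step 11: thread C executes C4 (y = y - 2). Shared: x=6 y=1. PCs: A@4 B@3 C@4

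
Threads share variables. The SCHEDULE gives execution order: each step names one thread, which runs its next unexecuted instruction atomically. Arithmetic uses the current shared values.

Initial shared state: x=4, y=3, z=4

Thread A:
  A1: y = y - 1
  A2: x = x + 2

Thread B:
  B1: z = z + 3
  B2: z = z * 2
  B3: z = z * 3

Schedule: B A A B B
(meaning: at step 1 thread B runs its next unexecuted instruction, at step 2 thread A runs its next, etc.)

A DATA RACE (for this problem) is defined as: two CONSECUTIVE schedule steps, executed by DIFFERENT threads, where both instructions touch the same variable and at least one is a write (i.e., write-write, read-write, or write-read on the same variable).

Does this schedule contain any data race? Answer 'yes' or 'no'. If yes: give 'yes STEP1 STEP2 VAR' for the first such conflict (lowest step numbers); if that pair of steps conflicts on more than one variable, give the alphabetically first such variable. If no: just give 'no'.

Answer: no

Derivation:
Steps 1,2: B(r=z,w=z) vs A(r=y,w=y). No conflict.
Steps 2,3: same thread (A). No race.
Steps 3,4: A(r=x,w=x) vs B(r=z,w=z). No conflict.
Steps 4,5: same thread (B). No race.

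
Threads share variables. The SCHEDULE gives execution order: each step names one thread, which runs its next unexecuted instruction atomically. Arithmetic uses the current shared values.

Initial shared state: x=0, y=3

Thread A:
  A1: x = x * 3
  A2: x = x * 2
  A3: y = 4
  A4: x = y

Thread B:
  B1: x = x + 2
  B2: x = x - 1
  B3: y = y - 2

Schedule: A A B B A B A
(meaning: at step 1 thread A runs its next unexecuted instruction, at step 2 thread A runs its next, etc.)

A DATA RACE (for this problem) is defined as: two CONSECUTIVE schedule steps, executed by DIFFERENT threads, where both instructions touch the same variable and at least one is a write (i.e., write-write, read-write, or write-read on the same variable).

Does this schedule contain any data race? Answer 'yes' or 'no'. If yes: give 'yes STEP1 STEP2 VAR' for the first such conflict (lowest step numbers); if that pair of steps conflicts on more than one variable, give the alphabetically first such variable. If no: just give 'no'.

Answer: yes 2 3 x

Derivation:
Steps 1,2: same thread (A). No race.
Steps 2,3: A(x = x * 2) vs B(x = x + 2). RACE on x (W-W).
Steps 3,4: same thread (B). No race.
Steps 4,5: B(r=x,w=x) vs A(r=-,w=y). No conflict.
Steps 5,6: A(y = 4) vs B(y = y - 2). RACE on y (W-W).
Steps 6,7: B(y = y - 2) vs A(x = y). RACE on y (W-R).
First conflict at steps 2,3.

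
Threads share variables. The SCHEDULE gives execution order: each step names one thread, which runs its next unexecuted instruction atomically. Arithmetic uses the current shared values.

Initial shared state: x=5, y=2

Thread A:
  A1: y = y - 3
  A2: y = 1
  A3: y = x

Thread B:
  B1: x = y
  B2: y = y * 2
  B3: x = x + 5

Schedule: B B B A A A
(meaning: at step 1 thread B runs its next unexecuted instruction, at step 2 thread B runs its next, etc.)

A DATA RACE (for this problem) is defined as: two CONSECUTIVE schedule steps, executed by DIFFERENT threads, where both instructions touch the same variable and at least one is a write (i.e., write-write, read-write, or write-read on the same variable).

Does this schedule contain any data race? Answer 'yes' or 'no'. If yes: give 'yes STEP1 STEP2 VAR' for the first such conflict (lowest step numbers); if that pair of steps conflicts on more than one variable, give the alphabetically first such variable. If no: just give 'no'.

Steps 1,2: same thread (B). No race.
Steps 2,3: same thread (B). No race.
Steps 3,4: B(r=x,w=x) vs A(r=y,w=y). No conflict.
Steps 4,5: same thread (A). No race.
Steps 5,6: same thread (A). No race.

Answer: no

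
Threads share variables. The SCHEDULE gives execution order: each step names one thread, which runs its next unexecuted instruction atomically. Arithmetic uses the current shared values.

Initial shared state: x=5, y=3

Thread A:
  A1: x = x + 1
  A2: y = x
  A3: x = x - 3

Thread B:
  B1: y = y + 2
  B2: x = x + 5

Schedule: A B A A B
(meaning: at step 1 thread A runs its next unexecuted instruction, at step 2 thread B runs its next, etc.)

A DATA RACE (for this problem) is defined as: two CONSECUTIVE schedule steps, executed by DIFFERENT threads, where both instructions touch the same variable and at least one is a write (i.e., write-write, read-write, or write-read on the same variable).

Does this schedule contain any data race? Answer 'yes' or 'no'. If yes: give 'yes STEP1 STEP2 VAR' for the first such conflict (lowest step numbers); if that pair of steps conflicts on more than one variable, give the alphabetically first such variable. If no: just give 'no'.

Answer: yes 2 3 y

Derivation:
Steps 1,2: A(r=x,w=x) vs B(r=y,w=y). No conflict.
Steps 2,3: B(y = y + 2) vs A(y = x). RACE on y (W-W).
Steps 3,4: same thread (A). No race.
Steps 4,5: A(x = x - 3) vs B(x = x + 5). RACE on x (W-W).
First conflict at steps 2,3.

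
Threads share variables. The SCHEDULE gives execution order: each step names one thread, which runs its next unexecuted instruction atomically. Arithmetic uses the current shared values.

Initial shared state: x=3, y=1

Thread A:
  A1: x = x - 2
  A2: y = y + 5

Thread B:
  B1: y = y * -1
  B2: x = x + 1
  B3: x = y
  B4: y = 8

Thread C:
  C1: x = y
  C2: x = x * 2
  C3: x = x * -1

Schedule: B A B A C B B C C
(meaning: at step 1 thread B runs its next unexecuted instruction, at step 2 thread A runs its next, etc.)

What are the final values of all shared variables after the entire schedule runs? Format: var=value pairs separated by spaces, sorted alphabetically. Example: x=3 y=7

Step 1: thread B executes B1 (y = y * -1). Shared: x=3 y=-1. PCs: A@0 B@1 C@0
Step 2: thread A executes A1 (x = x - 2). Shared: x=1 y=-1. PCs: A@1 B@1 C@0
Step 3: thread B executes B2 (x = x + 1). Shared: x=2 y=-1. PCs: A@1 B@2 C@0
Step 4: thread A executes A2 (y = y + 5). Shared: x=2 y=4. PCs: A@2 B@2 C@0
Step 5: thread C executes C1 (x = y). Shared: x=4 y=4. PCs: A@2 B@2 C@1
Step 6: thread B executes B3 (x = y). Shared: x=4 y=4. PCs: A@2 B@3 C@1
Step 7: thread B executes B4 (y = 8). Shared: x=4 y=8. PCs: A@2 B@4 C@1
Step 8: thread C executes C2 (x = x * 2). Shared: x=8 y=8. PCs: A@2 B@4 C@2
Step 9: thread C executes C3 (x = x * -1). Shared: x=-8 y=8. PCs: A@2 B@4 C@3

Answer: x=-8 y=8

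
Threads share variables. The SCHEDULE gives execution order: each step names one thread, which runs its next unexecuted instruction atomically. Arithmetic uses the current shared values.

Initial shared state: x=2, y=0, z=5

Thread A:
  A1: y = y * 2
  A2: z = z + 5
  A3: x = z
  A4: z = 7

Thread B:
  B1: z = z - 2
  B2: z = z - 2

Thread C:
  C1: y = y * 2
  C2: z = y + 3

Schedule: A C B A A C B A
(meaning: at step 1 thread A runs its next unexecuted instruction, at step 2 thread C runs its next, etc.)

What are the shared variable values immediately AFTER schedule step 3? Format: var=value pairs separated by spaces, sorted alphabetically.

Answer: x=2 y=0 z=3

Derivation:
Step 1: thread A executes A1 (y = y * 2). Shared: x=2 y=0 z=5. PCs: A@1 B@0 C@0
Step 2: thread C executes C1 (y = y * 2). Shared: x=2 y=0 z=5. PCs: A@1 B@0 C@1
Step 3: thread B executes B1 (z = z - 2). Shared: x=2 y=0 z=3. PCs: A@1 B@1 C@1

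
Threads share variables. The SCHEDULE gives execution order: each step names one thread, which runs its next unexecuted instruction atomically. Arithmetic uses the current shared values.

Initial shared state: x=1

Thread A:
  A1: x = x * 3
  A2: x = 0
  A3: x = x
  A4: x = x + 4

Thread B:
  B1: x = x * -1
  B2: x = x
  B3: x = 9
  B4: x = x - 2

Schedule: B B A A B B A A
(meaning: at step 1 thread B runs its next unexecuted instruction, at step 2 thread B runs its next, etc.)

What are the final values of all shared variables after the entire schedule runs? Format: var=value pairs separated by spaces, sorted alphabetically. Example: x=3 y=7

Step 1: thread B executes B1 (x = x * -1). Shared: x=-1. PCs: A@0 B@1
Step 2: thread B executes B2 (x = x). Shared: x=-1. PCs: A@0 B@2
Step 3: thread A executes A1 (x = x * 3). Shared: x=-3. PCs: A@1 B@2
Step 4: thread A executes A2 (x = 0). Shared: x=0. PCs: A@2 B@2
Step 5: thread B executes B3 (x = 9). Shared: x=9. PCs: A@2 B@3
Step 6: thread B executes B4 (x = x - 2). Shared: x=7. PCs: A@2 B@4
Step 7: thread A executes A3 (x = x). Shared: x=7. PCs: A@3 B@4
Step 8: thread A executes A4 (x = x + 4). Shared: x=11. PCs: A@4 B@4

Answer: x=11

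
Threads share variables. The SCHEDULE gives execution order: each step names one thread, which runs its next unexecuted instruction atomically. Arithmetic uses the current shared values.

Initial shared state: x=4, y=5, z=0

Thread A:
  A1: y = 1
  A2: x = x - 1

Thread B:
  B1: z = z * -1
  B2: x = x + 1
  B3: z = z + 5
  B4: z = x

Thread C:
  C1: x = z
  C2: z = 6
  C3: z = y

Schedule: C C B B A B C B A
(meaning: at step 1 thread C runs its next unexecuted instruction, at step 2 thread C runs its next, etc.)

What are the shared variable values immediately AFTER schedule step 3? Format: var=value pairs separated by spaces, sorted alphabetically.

Step 1: thread C executes C1 (x = z). Shared: x=0 y=5 z=0. PCs: A@0 B@0 C@1
Step 2: thread C executes C2 (z = 6). Shared: x=0 y=5 z=6. PCs: A@0 B@0 C@2
Step 3: thread B executes B1 (z = z * -1). Shared: x=0 y=5 z=-6. PCs: A@0 B@1 C@2

Answer: x=0 y=5 z=-6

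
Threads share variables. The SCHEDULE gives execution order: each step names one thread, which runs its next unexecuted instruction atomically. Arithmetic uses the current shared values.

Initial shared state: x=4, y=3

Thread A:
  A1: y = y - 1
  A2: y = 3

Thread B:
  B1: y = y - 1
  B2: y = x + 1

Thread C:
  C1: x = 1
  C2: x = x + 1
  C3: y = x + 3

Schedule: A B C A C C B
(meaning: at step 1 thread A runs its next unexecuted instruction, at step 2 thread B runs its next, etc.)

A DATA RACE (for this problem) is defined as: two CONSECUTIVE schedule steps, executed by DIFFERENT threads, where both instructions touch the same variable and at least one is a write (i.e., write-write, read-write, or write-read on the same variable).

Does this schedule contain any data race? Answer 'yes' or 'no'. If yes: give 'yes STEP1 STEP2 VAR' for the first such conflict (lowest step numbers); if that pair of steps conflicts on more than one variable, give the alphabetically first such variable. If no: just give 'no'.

Steps 1,2: A(y = y - 1) vs B(y = y - 1). RACE on y (W-W).
Steps 2,3: B(r=y,w=y) vs C(r=-,w=x). No conflict.
Steps 3,4: C(r=-,w=x) vs A(r=-,w=y). No conflict.
Steps 4,5: A(r=-,w=y) vs C(r=x,w=x). No conflict.
Steps 5,6: same thread (C). No race.
Steps 6,7: C(y = x + 3) vs B(y = x + 1). RACE on y (W-W).
First conflict at steps 1,2.

Answer: yes 1 2 y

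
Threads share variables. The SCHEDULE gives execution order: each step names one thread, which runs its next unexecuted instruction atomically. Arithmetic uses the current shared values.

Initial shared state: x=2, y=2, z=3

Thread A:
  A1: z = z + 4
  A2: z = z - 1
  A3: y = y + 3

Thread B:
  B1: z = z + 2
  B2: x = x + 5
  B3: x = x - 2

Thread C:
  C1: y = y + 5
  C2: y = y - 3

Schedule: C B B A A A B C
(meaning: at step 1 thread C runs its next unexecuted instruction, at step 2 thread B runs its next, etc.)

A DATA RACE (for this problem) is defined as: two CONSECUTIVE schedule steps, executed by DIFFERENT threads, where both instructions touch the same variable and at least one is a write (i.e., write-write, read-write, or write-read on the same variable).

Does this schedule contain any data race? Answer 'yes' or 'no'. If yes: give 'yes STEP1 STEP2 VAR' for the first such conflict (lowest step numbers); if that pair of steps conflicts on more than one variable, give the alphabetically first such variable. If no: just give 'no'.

Steps 1,2: C(r=y,w=y) vs B(r=z,w=z). No conflict.
Steps 2,3: same thread (B). No race.
Steps 3,4: B(r=x,w=x) vs A(r=z,w=z). No conflict.
Steps 4,5: same thread (A). No race.
Steps 5,6: same thread (A). No race.
Steps 6,7: A(r=y,w=y) vs B(r=x,w=x). No conflict.
Steps 7,8: B(r=x,w=x) vs C(r=y,w=y). No conflict.

Answer: no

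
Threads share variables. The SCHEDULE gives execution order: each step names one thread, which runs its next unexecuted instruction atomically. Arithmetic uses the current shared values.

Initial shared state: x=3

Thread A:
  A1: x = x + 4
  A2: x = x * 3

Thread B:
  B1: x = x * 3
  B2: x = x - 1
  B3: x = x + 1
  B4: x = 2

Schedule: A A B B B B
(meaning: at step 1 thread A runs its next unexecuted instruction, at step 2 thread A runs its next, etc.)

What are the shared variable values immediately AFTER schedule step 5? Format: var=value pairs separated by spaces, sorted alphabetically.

Step 1: thread A executes A1 (x = x + 4). Shared: x=7. PCs: A@1 B@0
Step 2: thread A executes A2 (x = x * 3). Shared: x=21. PCs: A@2 B@0
Step 3: thread B executes B1 (x = x * 3). Shared: x=63. PCs: A@2 B@1
Step 4: thread B executes B2 (x = x - 1). Shared: x=62. PCs: A@2 B@2
Step 5: thread B executes B3 (x = x + 1). Shared: x=63. PCs: A@2 B@3

Answer: x=63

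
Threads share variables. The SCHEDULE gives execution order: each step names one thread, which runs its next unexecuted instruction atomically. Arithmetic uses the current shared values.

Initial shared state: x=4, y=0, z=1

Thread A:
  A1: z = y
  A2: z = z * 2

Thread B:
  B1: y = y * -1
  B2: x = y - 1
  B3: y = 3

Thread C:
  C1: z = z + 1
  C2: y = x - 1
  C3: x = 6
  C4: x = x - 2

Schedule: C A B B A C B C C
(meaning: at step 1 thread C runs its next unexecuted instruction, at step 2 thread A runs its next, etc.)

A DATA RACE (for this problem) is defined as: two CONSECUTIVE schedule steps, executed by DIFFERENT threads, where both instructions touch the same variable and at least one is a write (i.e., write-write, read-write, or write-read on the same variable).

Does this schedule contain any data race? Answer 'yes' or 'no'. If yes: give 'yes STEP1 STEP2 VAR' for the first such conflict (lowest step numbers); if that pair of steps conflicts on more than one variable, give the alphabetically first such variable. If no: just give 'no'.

Answer: yes 1 2 z

Derivation:
Steps 1,2: C(z = z + 1) vs A(z = y). RACE on z (W-W).
Steps 2,3: A(z = y) vs B(y = y * -1). RACE on y (R-W).
Steps 3,4: same thread (B). No race.
Steps 4,5: B(r=y,w=x) vs A(r=z,w=z). No conflict.
Steps 5,6: A(r=z,w=z) vs C(r=x,w=y). No conflict.
Steps 6,7: C(y = x - 1) vs B(y = 3). RACE on y (W-W).
Steps 7,8: B(r=-,w=y) vs C(r=-,w=x). No conflict.
Steps 8,9: same thread (C). No race.
First conflict at steps 1,2.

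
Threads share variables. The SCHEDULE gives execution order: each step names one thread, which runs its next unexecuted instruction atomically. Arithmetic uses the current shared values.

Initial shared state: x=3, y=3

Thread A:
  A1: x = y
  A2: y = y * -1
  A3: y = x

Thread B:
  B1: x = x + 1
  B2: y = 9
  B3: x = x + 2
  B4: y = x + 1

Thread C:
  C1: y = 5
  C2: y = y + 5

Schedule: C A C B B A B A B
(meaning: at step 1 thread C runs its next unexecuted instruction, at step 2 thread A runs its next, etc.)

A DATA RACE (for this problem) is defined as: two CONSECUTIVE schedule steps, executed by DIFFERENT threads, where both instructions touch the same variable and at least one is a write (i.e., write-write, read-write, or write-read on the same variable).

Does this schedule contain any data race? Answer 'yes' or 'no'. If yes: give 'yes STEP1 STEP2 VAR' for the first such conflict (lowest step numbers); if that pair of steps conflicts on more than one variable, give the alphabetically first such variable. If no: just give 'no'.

Answer: yes 1 2 y

Derivation:
Steps 1,2: C(y = 5) vs A(x = y). RACE on y (W-R).
Steps 2,3: A(x = y) vs C(y = y + 5). RACE on y (R-W).
Steps 3,4: C(r=y,w=y) vs B(r=x,w=x). No conflict.
Steps 4,5: same thread (B). No race.
Steps 5,6: B(y = 9) vs A(y = y * -1). RACE on y (W-W).
Steps 6,7: A(r=y,w=y) vs B(r=x,w=x). No conflict.
Steps 7,8: B(x = x + 2) vs A(y = x). RACE on x (W-R).
Steps 8,9: A(y = x) vs B(y = x + 1). RACE on y (W-W).
First conflict at steps 1,2.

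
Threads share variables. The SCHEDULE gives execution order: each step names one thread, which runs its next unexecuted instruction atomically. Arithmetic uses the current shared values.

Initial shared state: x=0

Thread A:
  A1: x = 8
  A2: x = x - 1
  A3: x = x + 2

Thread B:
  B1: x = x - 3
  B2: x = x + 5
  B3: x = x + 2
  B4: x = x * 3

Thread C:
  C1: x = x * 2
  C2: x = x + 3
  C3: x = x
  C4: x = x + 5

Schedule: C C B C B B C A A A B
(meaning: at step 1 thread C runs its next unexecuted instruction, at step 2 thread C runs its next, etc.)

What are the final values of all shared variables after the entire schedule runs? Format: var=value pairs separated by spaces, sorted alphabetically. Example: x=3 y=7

Step 1: thread C executes C1 (x = x * 2). Shared: x=0. PCs: A@0 B@0 C@1
Step 2: thread C executes C2 (x = x + 3). Shared: x=3. PCs: A@0 B@0 C@2
Step 3: thread B executes B1 (x = x - 3). Shared: x=0. PCs: A@0 B@1 C@2
Step 4: thread C executes C3 (x = x). Shared: x=0. PCs: A@0 B@1 C@3
Step 5: thread B executes B2 (x = x + 5). Shared: x=5. PCs: A@0 B@2 C@3
Step 6: thread B executes B3 (x = x + 2). Shared: x=7. PCs: A@0 B@3 C@3
Step 7: thread C executes C4 (x = x + 5). Shared: x=12. PCs: A@0 B@3 C@4
Step 8: thread A executes A1 (x = 8). Shared: x=8. PCs: A@1 B@3 C@4
Step 9: thread A executes A2 (x = x - 1). Shared: x=7. PCs: A@2 B@3 C@4
Step 10: thread A executes A3 (x = x + 2). Shared: x=9. PCs: A@3 B@3 C@4
Step 11: thread B executes B4 (x = x * 3). Shared: x=27. PCs: A@3 B@4 C@4

Answer: x=27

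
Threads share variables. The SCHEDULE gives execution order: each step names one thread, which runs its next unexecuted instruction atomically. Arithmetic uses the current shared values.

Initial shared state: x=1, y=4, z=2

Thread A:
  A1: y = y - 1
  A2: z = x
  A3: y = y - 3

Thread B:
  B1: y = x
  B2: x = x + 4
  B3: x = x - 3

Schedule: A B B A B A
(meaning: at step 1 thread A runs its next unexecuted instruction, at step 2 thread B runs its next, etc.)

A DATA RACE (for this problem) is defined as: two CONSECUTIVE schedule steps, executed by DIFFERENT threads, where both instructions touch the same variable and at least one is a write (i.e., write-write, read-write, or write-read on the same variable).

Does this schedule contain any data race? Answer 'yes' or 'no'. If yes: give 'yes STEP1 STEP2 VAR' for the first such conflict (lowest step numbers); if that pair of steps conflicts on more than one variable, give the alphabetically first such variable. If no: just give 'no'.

Answer: yes 1 2 y

Derivation:
Steps 1,2: A(y = y - 1) vs B(y = x). RACE on y (W-W).
Steps 2,3: same thread (B). No race.
Steps 3,4: B(x = x + 4) vs A(z = x). RACE on x (W-R).
Steps 4,5: A(z = x) vs B(x = x - 3). RACE on x (R-W).
Steps 5,6: B(r=x,w=x) vs A(r=y,w=y). No conflict.
First conflict at steps 1,2.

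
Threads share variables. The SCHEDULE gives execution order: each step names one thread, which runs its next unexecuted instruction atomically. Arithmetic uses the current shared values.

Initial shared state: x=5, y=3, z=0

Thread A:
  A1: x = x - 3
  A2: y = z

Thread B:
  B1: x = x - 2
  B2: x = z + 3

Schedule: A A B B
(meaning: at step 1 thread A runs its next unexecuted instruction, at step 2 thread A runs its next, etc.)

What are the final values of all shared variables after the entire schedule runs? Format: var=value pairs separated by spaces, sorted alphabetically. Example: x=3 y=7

Answer: x=3 y=0 z=0

Derivation:
Step 1: thread A executes A1 (x = x - 3). Shared: x=2 y=3 z=0. PCs: A@1 B@0
Step 2: thread A executes A2 (y = z). Shared: x=2 y=0 z=0. PCs: A@2 B@0
Step 3: thread B executes B1 (x = x - 2). Shared: x=0 y=0 z=0. PCs: A@2 B@1
Step 4: thread B executes B2 (x = z + 3). Shared: x=3 y=0 z=0. PCs: A@2 B@2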